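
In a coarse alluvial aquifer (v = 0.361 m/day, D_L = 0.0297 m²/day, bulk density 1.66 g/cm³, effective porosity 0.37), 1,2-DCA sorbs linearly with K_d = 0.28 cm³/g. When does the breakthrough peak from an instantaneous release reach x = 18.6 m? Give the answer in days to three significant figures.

116 days

Retardation factor R = 1 + ρ_b·K_d/n = 1 + 1.66 × 0.28/0.37 = 2.256.
Sorption retards both mechanisms: v_R = v/R = 0.1600 m/day, D_R = D/R = 0.01316 m²/day.
Peak time from v_R²t² + 2D_R t − x² = 0: t = (√(D_R² + v_R²x²) − D_R)/v_R².
√(D_R² + v_R²x²) = √(0.01316² + 0.1600² × 18.6²) = 2.976; v_R² = 0.02560.
t = (2.976 − 0.01316)/0.02560 = 116 days.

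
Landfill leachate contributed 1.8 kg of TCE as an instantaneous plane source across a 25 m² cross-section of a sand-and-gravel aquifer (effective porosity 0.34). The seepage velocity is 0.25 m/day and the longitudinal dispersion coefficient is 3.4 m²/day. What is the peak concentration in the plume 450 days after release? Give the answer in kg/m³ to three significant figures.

The peak of an instantaneous 1D plume sits at x = vt; there the Gaussian factor is 1 and C_max = M/(n_e·A·√(4πDt)), where n_e·A is the pore area the mass is dissolved in.
√(4πDt) = √(4π × 3.4 × 450) = 138.7 m, so C_max = 1.8/(0.34 × 25 × 138.7) = 0.00153 kg/m³.

0.00153 kg/m³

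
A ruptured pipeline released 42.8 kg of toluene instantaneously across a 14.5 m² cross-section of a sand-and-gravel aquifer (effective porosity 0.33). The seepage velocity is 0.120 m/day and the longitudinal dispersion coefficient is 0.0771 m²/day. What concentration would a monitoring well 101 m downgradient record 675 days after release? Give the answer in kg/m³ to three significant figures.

For an instantaneous plane source, C(x,t) = M/(n_e·A·√(4πDt)) · exp(−(x−vt)²/(4Dt)), with n_e·A the pore (flow) area.
Plume center vt = 0.120 × 675 = 81 m, so the well at 101 m is 20 m downgradient of the peak.
√(4πDt) = 25.57 m, giving peak height M/(n_e·A·√(4πDt)) = 42.8/(0.33 × 14.5 × 25.57) = 0.3498 kg/m³.
(x−vt)²/(4Dt) = (20)²/(4 × 0.0771 × 675) = 1.922; exp(−1.922) = 0.1463.
C = 0.3498 × 0.1463 = 0.0512 kg/m³.

0.0512 kg/m³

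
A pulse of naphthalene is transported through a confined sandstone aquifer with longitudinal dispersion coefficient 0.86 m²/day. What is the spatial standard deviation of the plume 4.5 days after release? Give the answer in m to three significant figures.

2.78 m

Dispersive spreading gives a Gaussian with σ² = 2Dt; advection only shifts the center.
σ = √(2 × 0.86 × 4.5) = 2.78 m.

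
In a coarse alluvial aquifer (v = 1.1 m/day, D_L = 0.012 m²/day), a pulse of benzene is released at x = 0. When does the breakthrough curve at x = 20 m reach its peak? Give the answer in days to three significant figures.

18.2 days

For the 1D instantaneous-source solution, setting ∂C/∂t = 0 at fixed x gives v²t² + 2Dt − x² = 0, so t = (√(D² + v²x²) − D)/v².
√(D² + v²x²) = √(0.012² + 1.1² × 20²) = 22.00; v² = 1.21.
t = (22.00 − 0.012)/1.21 = 18.2 days (vs. the pure-advection estimate x/v = 18.2 d).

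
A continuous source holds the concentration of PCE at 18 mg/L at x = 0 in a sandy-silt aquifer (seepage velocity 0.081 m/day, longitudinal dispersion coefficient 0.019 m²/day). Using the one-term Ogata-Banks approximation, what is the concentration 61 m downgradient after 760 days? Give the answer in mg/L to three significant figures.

9.75 mg/L

For a continuous step input, C/C₀ ≈ ½·erfc((x−vt)/(2√(Dt))).
vt = 0.081 × 760 = 61.56 m and 2√(Dt) = 2√(0.019 × 760) = 7.600 m.
Argument (x−vt)/(2√(Dt)) = (61 − 61.56)/7.600 = -0.07368; ½·erfc(-0.07368) = 0.5415.
C = 18 × 0.5415 = 9.75 mg/L.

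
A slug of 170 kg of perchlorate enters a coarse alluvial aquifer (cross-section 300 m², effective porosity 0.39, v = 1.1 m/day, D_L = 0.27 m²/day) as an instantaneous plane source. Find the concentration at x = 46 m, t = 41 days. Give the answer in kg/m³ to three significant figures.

0.121 kg/m³

For an instantaneous plane source, C(x,t) = M/(n_e·A·√(4πDt)) · exp(−(x−vt)²/(4Dt)), with n_e·A the pore (flow) area.
Plume center vt = 1.1 × 41 = 45.1 m, so the well at 46 m is 0.9 m downgradient of the peak.
√(4πDt) = 11.79 m, giving peak height M/(n_e·A·√(4πDt)) = 170/(0.39 × 300 × 11.79) = 0.1232 kg/m³.
(x−vt)²/(4Dt) = (0.9)²/(4 × 0.27 × 41) = 0.01829; exp(−0.01829) = 0.9819.
C = 0.1232 × 0.9819 = 0.121 kg/m³.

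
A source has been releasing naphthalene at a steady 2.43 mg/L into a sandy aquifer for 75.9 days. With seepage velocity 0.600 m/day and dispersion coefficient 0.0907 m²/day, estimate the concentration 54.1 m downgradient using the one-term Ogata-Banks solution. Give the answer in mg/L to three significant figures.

For a continuous step input, C/C₀ ≈ ½·erfc((x−vt)/(2√(Dt))).
vt = 0.600 × 75.9 = 45.54 m and 2√(Dt) = 2√(0.0907 × 75.9) = 5.248 m.
Argument (x−vt)/(2√(Dt)) = (54.1 − 45.54)/5.248 = 1.631; ½·erfc(1.631) = 0.01054.
C = 2.43 × 0.01054 = 0.0256 mg/L.

0.0256 mg/L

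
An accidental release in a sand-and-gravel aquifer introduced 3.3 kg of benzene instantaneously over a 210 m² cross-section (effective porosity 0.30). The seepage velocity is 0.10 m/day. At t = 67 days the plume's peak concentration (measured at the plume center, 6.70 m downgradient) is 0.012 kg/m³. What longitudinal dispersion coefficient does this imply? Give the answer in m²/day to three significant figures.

0.0226 m²/day

At the plume center C_max = M/(n_e·A·√(4πDt)), so D = M²/(4πt·(n_e·A·C_max)²).
n_e·A·C_max = 0.30 × 210 × 0.012 = 0.7560 kg/m.
D = 3.3²/(4π × 67 × 0.7560²) = 0.0226 m²/day.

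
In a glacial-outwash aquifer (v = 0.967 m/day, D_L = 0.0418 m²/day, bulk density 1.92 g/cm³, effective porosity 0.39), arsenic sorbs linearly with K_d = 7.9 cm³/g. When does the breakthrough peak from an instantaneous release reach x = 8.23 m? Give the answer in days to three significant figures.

338 days

Retardation factor R = 1 + ρ_b·K_d/n = 1 + 1.92 × 7.9/0.39 = 39.89.
Sorption retards both mechanisms: v_R = v/R = 0.02424 m/day, D_R = D/R = 0.001048 m²/day.
Peak time from v_R²t² + 2D_R t − x² = 0: t = (√(D_R² + v_R²x²) − D_R)/v_R².
√(D_R² + v_R²x²) = √(0.001048² + 0.02424² × 8.23²) = 0.1995; v_R² = 0.0005876.
t = (0.1995 − 0.001048)/0.0005876 = 338 days.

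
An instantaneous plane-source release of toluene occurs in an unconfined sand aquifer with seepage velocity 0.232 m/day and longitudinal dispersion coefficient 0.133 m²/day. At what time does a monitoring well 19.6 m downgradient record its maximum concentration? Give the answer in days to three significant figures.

For the 1D instantaneous-source solution, setting ∂C/∂t = 0 at fixed x gives v²t² + 2Dt − x² = 0, so t = (√(D² + v²x²) − D)/v².
√(D² + v²x²) = √(0.133² + 0.232² × 19.6²) = 4.549; v² = 0.053824.
t = (4.549 − 0.133)/0.053824 = 82.0 days (vs. the pure-advection estimate x/v = 84.5 d).

82.0 days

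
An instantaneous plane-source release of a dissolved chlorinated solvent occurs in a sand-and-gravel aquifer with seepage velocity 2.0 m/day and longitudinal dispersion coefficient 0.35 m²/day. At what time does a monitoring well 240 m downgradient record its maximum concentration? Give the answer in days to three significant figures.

120 days

For the 1D instantaneous-source solution, setting ∂C/∂t = 0 at fixed x gives v²t² + 2Dt − x² = 0, so t = (√(D² + v²x²) − D)/v².
√(D² + v²x²) = √(0.35² + 2.0² × 240²) = 480.0; v² = 4.
t = (480.0 − 0.35)/4 = 120 days (vs. the pure-advection estimate x/v = 120 d).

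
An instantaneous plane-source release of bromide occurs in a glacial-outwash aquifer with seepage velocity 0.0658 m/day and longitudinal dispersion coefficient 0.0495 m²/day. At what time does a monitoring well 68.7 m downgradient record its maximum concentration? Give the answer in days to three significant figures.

For the 1D instantaneous-source solution, setting ∂C/∂t = 0 at fixed x gives v²t² + 2Dt − x² = 0, so t = (√(D² + v²x²) − D)/v².
√(D² + v²x²) = √(0.0495² + 0.0658² × 68.7²) = 4.521; v² = 0.00432964.
t = (4.521 − 0.0495)/0.00432964 = 1030 days (vs. the pure-advection estimate x/v = 1040 d).

1030 days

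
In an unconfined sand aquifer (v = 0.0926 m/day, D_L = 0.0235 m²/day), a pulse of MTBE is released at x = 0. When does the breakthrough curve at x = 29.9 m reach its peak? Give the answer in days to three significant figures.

For the 1D instantaneous-source solution, setting ∂C/∂t = 0 at fixed x gives v²t² + 2Dt − x² = 0, so t = (√(D² + v²x²) − D)/v².
√(D² + v²x²) = √(0.0235² + 0.0926² × 29.9²) = 2.769; v² = 0.00857476.
t = (2.769 − 0.0235)/0.00857476 = 320 days (vs. the pure-advection estimate x/v = 323 d).

320 days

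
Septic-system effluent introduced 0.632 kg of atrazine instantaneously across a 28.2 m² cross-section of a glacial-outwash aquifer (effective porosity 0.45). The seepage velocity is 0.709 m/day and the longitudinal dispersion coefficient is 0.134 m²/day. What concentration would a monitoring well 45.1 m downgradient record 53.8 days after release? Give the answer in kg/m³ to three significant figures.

For an instantaneous plane source, C(x,t) = M/(n_e·A·√(4πDt)) · exp(−(x−vt)²/(4Dt)), with n_e·A the pore (flow) area.
Plume center vt = 0.709 × 53.8 = 38.1442 m, so the well at 45.1 m is 6.9558 m downgradient of the peak.
√(4πDt) = 9.518 m, giving peak height M/(n_e·A·√(4πDt)) = 0.632/(0.45 × 28.2 × 9.518) = 0.005233 kg/m³.
(x−vt)²/(4Dt) = (6.9558)²/(4 × 0.134 × 53.8) = 1.678; exp(−1.678) = 0.1867.
C = 0.005233 × 0.1867 = 0.000977 kg/m³.

0.000977 kg/m³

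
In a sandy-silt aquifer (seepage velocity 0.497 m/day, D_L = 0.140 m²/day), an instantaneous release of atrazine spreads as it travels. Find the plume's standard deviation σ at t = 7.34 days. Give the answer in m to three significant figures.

1.43 m

Dispersive spreading gives a Gaussian with σ² = 2Dt; advection only shifts the center.
σ = √(2 × 0.140 × 7.34) = 1.43 m.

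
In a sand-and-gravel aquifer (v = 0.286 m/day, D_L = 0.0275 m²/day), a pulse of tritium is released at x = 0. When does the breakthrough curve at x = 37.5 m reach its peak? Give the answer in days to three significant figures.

131 days

For the 1D instantaneous-source solution, setting ∂C/∂t = 0 at fixed x gives v²t² + 2Dt − x² = 0, so t = (√(D² + v²x²) − D)/v².
√(D² + v²x²) = √(0.0275² + 0.286² × 37.5²) = 10.73; v² = 0.081796.
t = (10.73 − 0.0275)/0.081796 = 131 days (vs. the pure-advection estimate x/v = 131 d).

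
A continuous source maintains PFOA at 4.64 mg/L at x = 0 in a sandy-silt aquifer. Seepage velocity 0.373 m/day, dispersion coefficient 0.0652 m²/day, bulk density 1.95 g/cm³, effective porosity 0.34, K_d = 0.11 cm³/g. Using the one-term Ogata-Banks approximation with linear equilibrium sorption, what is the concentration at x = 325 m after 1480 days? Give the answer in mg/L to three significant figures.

Retardation factor R = 1 + ρ_b·K_d/n = 1 + 1.95 × 0.11/0.34 = 1.631.
Sorption retards both mechanisms: v_R = v/R = 0.2287 m/day, D_R = D/R = 0.03998 m²/day.
v_R·t = 0.2287 × 1480 = 338.476 m; 2√(D_R t) = 15.38 m; argument = (325 − 338.476)/15.38 = -0.8762.
C = C₀ × ½·erfc(-0.8762) = 4.64 × 0.8924 = 4.14 mg/L.

4.14 mg/L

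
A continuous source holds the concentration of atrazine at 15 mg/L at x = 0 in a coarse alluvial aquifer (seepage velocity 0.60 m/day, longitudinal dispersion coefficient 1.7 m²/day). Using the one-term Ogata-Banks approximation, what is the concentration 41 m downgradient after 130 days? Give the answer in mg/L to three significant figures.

14.4 mg/L

For a continuous step input, C/C₀ ≈ ½·erfc((x−vt)/(2√(Dt))).
vt = 0.60 × 130 = 78 m and 2√(Dt) = 2√(1.7 × 130) = 29.73 m.
Argument (x−vt)/(2√(Dt)) = (41 − 78)/29.73 = -1.245; ½·erfc(-1.245) = 0.9609.
C = 15 × 0.9609 = 14.4 mg/L.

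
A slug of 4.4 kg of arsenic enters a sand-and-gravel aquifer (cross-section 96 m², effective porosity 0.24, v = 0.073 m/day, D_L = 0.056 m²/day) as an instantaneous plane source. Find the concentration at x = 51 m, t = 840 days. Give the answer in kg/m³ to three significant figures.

0.00446 kg/m³

For an instantaneous plane source, C(x,t) = M/(n_e·A·√(4πDt)) · exp(−(x−vt)²/(4Dt)), with n_e·A the pore (flow) area.
Plume center vt = 0.073 × 840 = 61.32 m, so the well at 51 m is 10.32 m upgradient of the peak.
√(4πDt) = 24.31 m, giving peak height M/(n_e·A·√(4πDt)) = 4.4/(0.24 × 96 × 24.31) = 0.007856 kg/m³.
(x−vt)²/(4Dt) = (-10.32)²/(4 × 0.056 × 840) = 0.5660; exp(−0.5660) = 0.5678.
C = 0.007856 × 0.5678 = 0.00446 kg/m³.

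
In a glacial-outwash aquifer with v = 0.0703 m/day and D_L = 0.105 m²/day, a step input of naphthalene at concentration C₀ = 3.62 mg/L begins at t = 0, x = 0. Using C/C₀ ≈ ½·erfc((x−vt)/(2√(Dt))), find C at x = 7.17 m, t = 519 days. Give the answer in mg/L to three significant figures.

3.61 mg/L

For a continuous step input, C/C₀ ≈ ½·erfc((x−vt)/(2√(Dt))).
vt = 0.0703 × 519 = 36.4857 m and 2√(Dt) = 2√(0.105 × 519) = 14.76 m.
Argument (x−vt)/(2√(Dt)) = (7.17 − 36.4857)/14.76 = -1.986; ½·erfc(-1.986) = 0.9975.
C = 3.62 × 0.9975 = 3.61 mg/L.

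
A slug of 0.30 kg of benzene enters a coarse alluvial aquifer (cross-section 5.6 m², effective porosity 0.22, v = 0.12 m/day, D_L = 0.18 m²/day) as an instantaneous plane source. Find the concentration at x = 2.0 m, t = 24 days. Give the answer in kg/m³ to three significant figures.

0.0316 kg/m³

For an instantaneous plane source, C(x,t) = M/(n_e·A·√(4πDt)) · exp(−(x−vt)²/(4Dt)), with n_e·A the pore (flow) area.
Plume center vt = 0.12 × 24 = 2.88 m, so the well at 2.0 m is 0.88 m upgradient of the peak.
√(4πDt) = 7.368 m, giving peak height M/(n_e·A·√(4πDt)) = 0.30/(0.22 × 5.6 × 7.368) = 0.03305 kg/m³.
(x−vt)²/(4Dt) = (-0.88)²/(4 × 0.18 × 24) = 0.04481; exp(−0.04481) = 0.9562.
C = 0.03305 × 0.9562 = 0.0316 kg/m³.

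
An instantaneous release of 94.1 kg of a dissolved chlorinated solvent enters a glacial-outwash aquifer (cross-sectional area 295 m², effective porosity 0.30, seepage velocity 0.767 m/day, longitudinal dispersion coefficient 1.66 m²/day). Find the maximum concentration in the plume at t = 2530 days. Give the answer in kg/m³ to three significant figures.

The peak of an instantaneous 1D plume sits at x = vt; there the Gaussian factor is 1 and C_max = M/(n_e·A·√(4πDt)), where n_e·A is the pore area the mass is dissolved in.
√(4πDt) = √(4π × 1.66 × 2530) = 229.7 m, so C_max = 94.1/(0.30 × 295 × 229.7) = 0.00463 kg/m³.

0.00463 kg/m³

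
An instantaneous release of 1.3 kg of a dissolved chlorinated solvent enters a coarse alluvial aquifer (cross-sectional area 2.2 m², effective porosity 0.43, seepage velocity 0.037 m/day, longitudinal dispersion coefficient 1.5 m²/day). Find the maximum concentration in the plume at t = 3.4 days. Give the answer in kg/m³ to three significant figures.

0.172 kg/m³

The peak of an instantaneous 1D plume sits at x = vt; there the Gaussian factor is 1 and C_max = M/(n_e·A·√(4πDt)), where n_e·A is the pore area the mass is dissolved in.
√(4πDt) = √(4π × 1.5 × 3.4) = 8.006 m, so C_max = 1.3/(0.43 × 2.2 × 8.006) = 0.172 kg/m³.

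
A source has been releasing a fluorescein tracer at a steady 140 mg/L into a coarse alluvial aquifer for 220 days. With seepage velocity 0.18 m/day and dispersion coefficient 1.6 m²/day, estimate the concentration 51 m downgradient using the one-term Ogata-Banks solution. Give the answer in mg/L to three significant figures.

46.7 mg/L

For a continuous step input, C/C₀ ≈ ½·erfc((x−vt)/(2√(Dt))).
vt = 0.18 × 220 = 39.6 m and 2√(Dt) = 2√(1.6 × 220) = 37.52 m.
Argument (x−vt)/(2√(Dt)) = (51 − 39.6)/37.52 = 0.3038; ½·erfc(0.3038) = 0.3337.
C = 140 × 0.3337 = 46.7 mg/L.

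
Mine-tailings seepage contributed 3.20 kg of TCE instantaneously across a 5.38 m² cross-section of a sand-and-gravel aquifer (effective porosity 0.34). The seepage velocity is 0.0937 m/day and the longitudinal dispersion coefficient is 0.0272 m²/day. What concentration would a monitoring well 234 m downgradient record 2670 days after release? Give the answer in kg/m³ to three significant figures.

0.0235 kg/m³

For an instantaneous plane source, C(x,t) = M/(n_e·A·√(4πDt)) · exp(−(x−vt)²/(4Dt)), with n_e·A the pore (flow) area.
Plume center vt = 0.0937 × 2670 = 250.179 m, so the well at 234 m is 16.179 m upgradient of the peak.
√(4πDt) = 30.21 m, giving peak height M/(n_e·A·√(4πDt)) = 3.20/(0.34 × 5.38 × 30.21) = 0.05791 kg/m³.
(x−vt)²/(4Dt) = (-16.179)²/(4 × 0.0272 × 2670) = 0.9011; exp(−0.9011) = 0.4061.
C = 0.05791 × 0.4061 = 0.0235 kg/m³.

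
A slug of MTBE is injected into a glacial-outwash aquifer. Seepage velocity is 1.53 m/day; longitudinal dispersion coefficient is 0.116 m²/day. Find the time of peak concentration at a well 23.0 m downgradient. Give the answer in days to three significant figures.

15.0 days

For the 1D instantaneous-source solution, setting ∂C/∂t = 0 at fixed x gives v²t² + 2Dt − x² = 0, so t = (√(D² + v²x²) − D)/v².
√(D² + v²x²) = √(0.116² + 1.53² × 23.0²) = 35.19; v² = 2.3409.
t = (35.19 − 0.116)/2.3409 = 15.0 days (vs. the pure-advection estimate x/v = 15.0 d).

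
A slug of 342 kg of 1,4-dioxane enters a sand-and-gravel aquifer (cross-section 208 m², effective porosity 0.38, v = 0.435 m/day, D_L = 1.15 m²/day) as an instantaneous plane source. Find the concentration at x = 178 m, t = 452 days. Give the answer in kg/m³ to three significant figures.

0.0453 kg/m³

For an instantaneous plane source, C(x,t) = M/(n_e·A·√(4πDt)) · exp(−(x−vt)²/(4Dt)), with n_e·A the pore (flow) area.
Plume center vt = 0.435 × 452 = 196.62 m, so the well at 178 m is 18.62 m upgradient of the peak.
√(4πDt) = 80.82 m, giving peak height M/(n_e·A·√(4πDt)) = 342/(0.38 × 208 × 80.82) = 0.05354 kg/m³.
(x−vt)²/(4Dt) = (-18.62)²/(4 × 1.15 × 452) = 0.1667; exp(−0.1667) = 0.8465.
C = 0.05354 × 0.8465 = 0.0453 kg/m³.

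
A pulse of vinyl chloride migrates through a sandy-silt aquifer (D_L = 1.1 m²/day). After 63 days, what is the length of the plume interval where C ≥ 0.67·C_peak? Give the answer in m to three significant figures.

21.1 m

The plume is Gaussian with σ = √(2Dt) = √(2 × 1.1 × 63) = 11.77 m.
C/C_peak = exp(−Δx²/(2σ²)) = 0.67 ⇒ Δx = σ·√(−2 ln 0.67) = 11.77 × 0.8950 = 10.53 m.
Width = 2Δx = 21.1 m.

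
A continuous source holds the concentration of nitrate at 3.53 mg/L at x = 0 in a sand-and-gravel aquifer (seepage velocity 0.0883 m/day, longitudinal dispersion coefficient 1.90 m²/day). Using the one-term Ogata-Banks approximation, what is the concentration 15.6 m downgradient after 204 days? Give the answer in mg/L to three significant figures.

1.89 mg/L

For a continuous step input, C/C₀ ≈ ½·erfc((x−vt)/(2√(Dt))).
vt = 0.0883 × 204 = 18.0132 m and 2√(Dt) = 2√(1.90 × 204) = 39.38 m.
Argument (x−vt)/(2√(Dt)) = (15.6 − 18.0132)/39.38 = -0.06128; ½·erfc(-0.06128) = 0.5345.
C = 3.53 × 0.5345 = 1.89 mg/L.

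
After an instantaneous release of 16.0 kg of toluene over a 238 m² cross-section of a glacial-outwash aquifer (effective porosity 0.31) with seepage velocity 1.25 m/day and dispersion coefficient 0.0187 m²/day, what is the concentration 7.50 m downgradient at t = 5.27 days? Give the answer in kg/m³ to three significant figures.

For an instantaneous plane source, C(x,t) = M/(n_e·A·√(4πDt)) · exp(−(x−vt)²/(4Dt)), with n_e·A the pore (flow) area.
Plume center vt = 1.25 × 5.27 = 6.5875 m, so the well at 7.50 m is 0.9125 m downgradient of the peak.
√(4πDt) = 1.113 m, giving peak height M/(n_e·A·√(4πDt)) = 16.0/(0.31 × 238 × 1.113) = 0.1948 kg/m³.
(x−vt)²/(4Dt) = (0.9125)²/(4 × 0.0187 × 5.27) = 2.112; exp(−2.112) = 0.1210.
C = 0.1948 × 0.1210 = 0.0236 kg/m³.

0.0236 kg/m³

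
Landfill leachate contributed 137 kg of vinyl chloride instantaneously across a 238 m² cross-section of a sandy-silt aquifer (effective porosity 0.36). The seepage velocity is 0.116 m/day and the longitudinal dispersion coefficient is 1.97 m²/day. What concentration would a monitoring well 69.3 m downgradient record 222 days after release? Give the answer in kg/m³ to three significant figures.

0.00729 kg/m³

For an instantaneous plane source, C(x,t) = M/(n_e·A·√(4πDt)) · exp(−(x−vt)²/(4Dt)), with n_e·A the pore (flow) area.
Plume center vt = 0.116 × 222 = 25.752 m, so the well at 69.3 m is 43.548 m downgradient of the peak.
√(4πDt) = 74.13 m, giving peak height M/(n_e·A·√(4πDt)) = 137/(0.36 × 238 × 74.13) = 0.02157 kg/m³.
(x−vt)²/(4Dt) = (43.548)²/(4 × 1.97 × 222) = 1.084; exp(−1.084) = 0.3382.
C = 0.02157 × 0.3382 = 0.00729 kg/m³.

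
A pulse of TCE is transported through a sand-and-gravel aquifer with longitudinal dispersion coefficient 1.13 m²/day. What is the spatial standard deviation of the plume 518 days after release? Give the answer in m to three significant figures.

34.2 m

Dispersive spreading gives a Gaussian with σ² = 2Dt; advection only shifts the center.
σ = √(2 × 1.13 × 518) = 34.2 m.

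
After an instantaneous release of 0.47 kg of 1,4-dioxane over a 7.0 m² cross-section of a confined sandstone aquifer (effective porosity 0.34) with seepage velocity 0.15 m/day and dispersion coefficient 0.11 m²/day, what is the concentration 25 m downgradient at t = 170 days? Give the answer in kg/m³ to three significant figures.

For an instantaneous plane source, C(x,t) = M/(n_e·A·√(4πDt)) · exp(−(x−vt)²/(4Dt)), with n_e·A the pore (flow) area.
Plume center vt = 0.15 × 170 = 25.5 m, so the well at 25 m is 0.5 m upgradient of the peak.
√(4πDt) = 15.33 m, giving peak height M/(n_e·A·√(4πDt)) = 0.47/(0.34 × 7.0 × 15.33) = 0.01288 kg/m³.
(x−vt)²/(4Dt) = (-0.5)²/(4 × 0.11 × 170) = 0.003342; exp(−0.003342) = 0.9967.
C = 0.01288 × 0.9967 = 0.0128 kg/m³.

0.0128 kg/m³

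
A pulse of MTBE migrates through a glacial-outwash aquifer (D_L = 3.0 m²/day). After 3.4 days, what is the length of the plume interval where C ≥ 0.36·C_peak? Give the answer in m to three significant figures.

12.9 m

The plume is Gaussian with σ = √(2Dt) = √(2 × 3.0 × 3.4) = 4.517 m.
C/C_peak = exp(−Δx²/(2σ²)) = 0.36 ⇒ Δx = σ·√(−2 ln 0.36) = 4.517 × 1.429 = 6.455 m.
Width = 2Δx = 12.9 m.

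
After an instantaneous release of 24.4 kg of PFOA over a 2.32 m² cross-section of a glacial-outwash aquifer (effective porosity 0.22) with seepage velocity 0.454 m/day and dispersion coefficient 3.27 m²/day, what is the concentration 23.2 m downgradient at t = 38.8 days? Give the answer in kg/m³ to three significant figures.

1.13 kg/m³

For an instantaneous plane source, C(x,t) = M/(n_e·A·√(4πDt)) · exp(−(x−vt)²/(4Dt)), with n_e·A the pore (flow) area.
Plume center vt = 0.454 × 38.8 = 17.6152 m, so the well at 23.2 m is 5.5848 m downgradient of the peak.
√(4πDt) = 39.93 m, giving peak height M/(n_e·A·√(4πDt)) = 24.4/(0.22 × 2.32 × 39.93) = 1.197 kg/m³.
(x−vt)²/(4Dt) = (5.5848)²/(4 × 3.27 × 38.8) = 0.06146; exp(−0.06146) = 0.9404.
C = 1.197 × 0.9404 = 1.13 kg/m³.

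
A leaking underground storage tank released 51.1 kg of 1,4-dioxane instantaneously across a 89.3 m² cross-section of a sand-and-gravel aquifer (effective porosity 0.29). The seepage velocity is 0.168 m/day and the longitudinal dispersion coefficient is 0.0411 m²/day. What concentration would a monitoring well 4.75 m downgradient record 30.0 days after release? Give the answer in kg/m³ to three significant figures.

For an instantaneous plane source, C(x,t) = M/(n_e·A·√(4πDt)) · exp(−(x−vt)²/(4Dt)), with n_e·A the pore (flow) area.
Plume center vt = 0.168 × 30.0 = 5.04 m, so the well at 4.75 m is 0.29 m upgradient of the peak.
√(4πDt) = 3.936 m, giving peak height M/(n_e·A·√(4πDt)) = 51.1/(0.29 × 89.3 × 3.936) = 0.5013 kg/m³.
(x−vt)²/(4Dt) = (-0.29)²/(4 × 0.0411 × 30.0) = 0.01705; exp(−0.01705) = 0.9831.
C = 0.5013 × 0.9831 = 0.493 kg/m³.

0.493 kg/m³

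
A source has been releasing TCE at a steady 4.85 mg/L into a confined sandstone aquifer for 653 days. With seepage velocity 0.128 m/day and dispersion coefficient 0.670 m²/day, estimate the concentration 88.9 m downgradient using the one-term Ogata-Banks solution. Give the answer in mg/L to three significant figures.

For a continuous step input, C/C₀ ≈ ½·erfc((x−vt)/(2√(Dt))).
vt = 0.128 × 653 = 83.584 m and 2√(Dt) = 2√(0.670 × 653) = 41.83 m.
Argument (x−vt)/(2√(Dt)) = (88.9 − 83.584)/41.83 = 0.1271; ½·erfc(0.1271) = 0.4287.
C = 4.85 × 0.4287 = 2.08 mg/L.

2.08 mg/L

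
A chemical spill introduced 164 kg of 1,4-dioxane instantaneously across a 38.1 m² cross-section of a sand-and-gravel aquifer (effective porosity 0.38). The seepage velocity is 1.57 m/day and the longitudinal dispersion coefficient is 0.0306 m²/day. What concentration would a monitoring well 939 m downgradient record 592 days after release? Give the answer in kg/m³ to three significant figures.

0.213 kg/m³

For an instantaneous plane source, C(x,t) = M/(n_e·A·√(4πDt)) · exp(−(x−vt)²/(4Dt)), with n_e·A the pore (flow) area.
Plume center vt = 1.57 × 592 = 929.44 m, so the well at 939 m is 9.56 m downgradient of the peak.
√(4πDt) = 15.09 m, giving peak height M/(n_e·A·√(4πDt)) = 164/(0.38 × 38.1 × 15.09) = 0.7507 kg/m³.
(x−vt)²/(4Dt) = (9.56)²/(4 × 0.0306 × 592) = 1.261; exp(−1.261) = 0.2834.
C = 0.7507 × 0.2834 = 0.213 kg/m³.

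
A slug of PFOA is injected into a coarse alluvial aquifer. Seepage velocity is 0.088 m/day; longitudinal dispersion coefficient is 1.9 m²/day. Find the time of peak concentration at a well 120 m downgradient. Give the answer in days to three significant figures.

For the 1D instantaneous-source solution, setting ∂C/∂t = 0 at fixed x gives v²t² + 2Dt − x² = 0, so t = (√(D² + v²x²) − D)/v².
√(D² + v²x²) = √(1.9² + 0.088² × 120²) = 10.73; v² = 0.007744.
t = (10.73 − 1.9)/0.007744 = 1140 days (vs. the pure-advection estimate x/v = 1360 d).

1140 days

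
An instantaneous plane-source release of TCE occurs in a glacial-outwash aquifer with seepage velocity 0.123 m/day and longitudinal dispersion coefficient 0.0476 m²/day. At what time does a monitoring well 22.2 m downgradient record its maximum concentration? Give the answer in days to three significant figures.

177 days

For the 1D instantaneous-source solution, setting ∂C/∂t = 0 at fixed x gives v²t² + 2Dt − x² = 0, so t = (√(D² + v²x²) − D)/v².
√(D² + v²x²) = √(0.0476² + 0.123² × 22.2²) = 2.731; v² = 0.015129.
t = (2.731 − 0.0476)/0.015129 = 177 days (vs. the pure-advection estimate x/v = 180 d).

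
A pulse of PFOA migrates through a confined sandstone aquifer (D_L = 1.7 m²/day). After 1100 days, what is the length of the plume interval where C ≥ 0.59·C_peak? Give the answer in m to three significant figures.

126 m

The plume is Gaussian with σ = √(2Dt) = √(2 × 1.7 × 1100) = 61.16 m.
C/C_peak = exp(−Δx²/(2σ²)) = 0.59 ⇒ Δx = σ·√(−2 ln 0.59) = 61.16 × 1.027 = 62.81 m.
Width = 2Δx = 126 m.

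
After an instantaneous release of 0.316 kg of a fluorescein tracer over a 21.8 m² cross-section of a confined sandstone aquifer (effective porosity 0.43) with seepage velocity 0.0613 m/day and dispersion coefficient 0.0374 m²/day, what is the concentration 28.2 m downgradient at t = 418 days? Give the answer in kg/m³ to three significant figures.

0.00216 kg/m³

For an instantaneous plane source, C(x,t) = M/(n_e·A·√(4πDt)) · exp(−(x−vt)²/(4Dt)), with n_e·A the pore (flow) area.
Plume center vt = 0.0613 × 418 = 25.6234 m, so the well at 28.2 m is 2.5766 m downgradient of the peak.
√(4πDt) = 14.02 m, giving peak height M/(n_e·A·√(4πDt)) = 0.316/(0.43 × 21.8 × 14.02) = 0.002404 kg/m³.
(x−vt)²/(4Dt) = (2.5766)²/(4 × 0.0374 × 418) = 0.1062; exp(−0.1062) = 0.8992.
C = 0.002404 × 0.8992 = 0.00216 kg/m³.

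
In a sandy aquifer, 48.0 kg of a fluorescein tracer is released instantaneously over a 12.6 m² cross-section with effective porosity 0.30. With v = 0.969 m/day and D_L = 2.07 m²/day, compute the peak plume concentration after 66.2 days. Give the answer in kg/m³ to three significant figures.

0.306 kg/m³

The peak of an instantaneous 1D plume sits at x = vt; there the Gaussian factor is 1 and C_max = M/(n_e·A·√(4πDt)), where n_e·A is the pore area the mass is dissolved in.
√(4πDt) = √(4π × 2.07 × 66.2) = 41.50 m, so C_max = 48.0/(0.30 × 12.6 × 41.50) = 0.306 kg/m³.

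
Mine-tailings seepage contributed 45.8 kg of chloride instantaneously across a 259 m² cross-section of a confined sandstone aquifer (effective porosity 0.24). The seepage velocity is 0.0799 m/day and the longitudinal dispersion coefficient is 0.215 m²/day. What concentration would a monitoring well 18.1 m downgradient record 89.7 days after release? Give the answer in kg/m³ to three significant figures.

For an instantaneous plane source, C(x,t) = M/(n_e·A·√(4πDt)) · exp(−(x−vt)²/(4Dt)), with n_e·A the pore (flow) area.
Plume center vt = 0.0799 × 89.7 = 7.16703 m, so the well at 18.1 m is 10.93297 m downgradient of the peak.
√(4πDt) = 15.57 m, giving peak height M/(n_e·A·√(4πDt)) = 45.8/(0.24 × 259 × 15.57) = 0.04732 kg/m³.
(x−vt)²/(4Dt) = (10.93297)²/(4 × 0.215 × 89.7) = 1.549; exp(−1.549) = 0.2125.
C = 0.04732 × 0.2125 = 0.0101 kg/m³.

0.0101 kg/m³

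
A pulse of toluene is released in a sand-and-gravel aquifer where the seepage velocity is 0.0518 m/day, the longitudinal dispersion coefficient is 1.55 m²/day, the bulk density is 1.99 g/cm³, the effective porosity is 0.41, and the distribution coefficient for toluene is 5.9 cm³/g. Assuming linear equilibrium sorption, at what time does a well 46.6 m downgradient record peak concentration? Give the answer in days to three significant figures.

Retardation factor R = 1 + ρ_b·K_d/n = 1 + 1.99 × 5.9/0.41 = 29.64.
Sorption retards both mechanisms: v_R = v/R = 0.001748 m/day, D_R = D/R = 0.05229 m²/day.
Peak time from v_R²t² + 2D_R t − x² = 0: t = (√(D_R² + v_R²x²) − D_R)/v_R².
√(D_R² + v_R²x²) = √(0.05229² + 0.001748² × 46.6²) = 0.09680; v_R² = 3.056e-06.
t = (0.09680 − 0.05229)/3.056e-06 = 14600 days.

14600 days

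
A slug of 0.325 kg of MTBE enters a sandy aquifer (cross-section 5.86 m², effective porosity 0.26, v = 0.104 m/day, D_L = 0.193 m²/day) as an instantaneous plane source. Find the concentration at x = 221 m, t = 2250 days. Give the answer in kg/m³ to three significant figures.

For an instantaneous plane source, C(x,t) = M/(n_e·A·√(4πDt)) · exp(−(x−vt)²/(4Dt)), with n_e·A the pore (flow) area.
Plume center vt = 0.104 × 2250 = 234 m, so the well at 221 m is 13 m upgradient of the peak.
√(4πDt) = 73.87 m, giving peak height M/(n_e·A·√(4πDt)) = 0.325/(0.26 × 5.86 × 73.87) = 0.002888 kg/m³.
(x−vt)²/(4Dt) = (-13)²/(4 × 0.193 × 2250) = 0.09729; exp(−0.09729) = 0.9073.
C = 0.002888 × 0.9073 = 0.00262 kg/m³.

0.00262 kg/m³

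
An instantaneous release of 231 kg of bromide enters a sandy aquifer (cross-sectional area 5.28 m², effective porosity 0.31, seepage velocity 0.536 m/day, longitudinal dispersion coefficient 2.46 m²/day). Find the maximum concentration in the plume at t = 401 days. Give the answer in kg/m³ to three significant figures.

The peak of an instantaneous 1D plume sits at x = vt; there the Gaussian factor is 1 and C_max = M/(n_e·A·√(4πDt)), where n_e·A is the pore area the mass is dissolved in.
√(4πDt) = √(4π × 2.46 × 401) = 111.3 m, so C_max = 231/(0.31 × 5.28 × 111.3) = 1.27 kg/m³.

1.27 kg/m³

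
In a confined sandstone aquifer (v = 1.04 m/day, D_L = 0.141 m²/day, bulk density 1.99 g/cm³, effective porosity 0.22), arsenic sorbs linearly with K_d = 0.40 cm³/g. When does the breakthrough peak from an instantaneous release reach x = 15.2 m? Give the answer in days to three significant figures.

66.9 days

Retardation factor R = 1 + ρ_b·K_d/n = 1 + 1.99 × 0.40/0.22 = 4.618.
Sorption retards both mechanisms: v_R = v/R = 0.2252 m/day, D_R = D/R = 0.03053 m²/day.
Peak time from v_R²t² + 2D_R t − x² = 0: t = (√(D_R² + v_R²x²) − D_R)/v_R².
√(D_R² + v_R²x²) = √(0.03053² + 0.2252² × 15.2²) = 3.423; v_R² = 0.05072.
t = (3.423 − 0.03053)/0.05072 = 66.9 days.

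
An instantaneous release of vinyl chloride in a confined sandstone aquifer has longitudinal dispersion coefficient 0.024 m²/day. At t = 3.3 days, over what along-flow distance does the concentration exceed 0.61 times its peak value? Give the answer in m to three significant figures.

The plume is Gaussian with σ = √(2Dt) = √(2 × 0.024 × 3.3) = 0.3980 m.
C/C_peak = exp(−Δx²/(2σ²)) = 0.61 ⇒ Δx = σ·√(−2 ln 0.61) = 0.3980 × 0.9943 = 0.3957 m.
Width = 2Δx = 0.791 m.

0.791 m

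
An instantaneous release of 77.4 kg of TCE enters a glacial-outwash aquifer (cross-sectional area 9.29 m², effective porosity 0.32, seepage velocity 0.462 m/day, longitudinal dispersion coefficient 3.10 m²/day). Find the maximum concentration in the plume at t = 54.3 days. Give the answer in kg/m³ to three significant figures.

0.566 kg/m³

The peak of an instantaneous 1D plume sits at x = vt; there the Gaussian factor is 1 and C_max = M/(n_e·A·√(4πDt)), where n_e·A is the pore area the mass is dissolved in.
√(4πDt) = √(4π × 3.10 × 54.3) = 45.99 m, so C_max = 77.4/(0.32 × 9.29 × 45.99) = 0.566 kg/m³.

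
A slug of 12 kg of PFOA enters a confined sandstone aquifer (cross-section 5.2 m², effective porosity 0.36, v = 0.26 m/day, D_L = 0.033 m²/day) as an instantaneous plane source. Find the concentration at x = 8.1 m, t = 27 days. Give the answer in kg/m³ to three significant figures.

1.38 kg/m³

For an instantaneous plane source, C(x,t) = M/(n_e·A·√(4πDt)) · exp(−(x−vt)²/(4Dt)), with n_e·A the pore (flow) area.
Plume center vt = 0.26 × 27 = 7.02 m, so the well at 8.1 m is 1.08 m downgradient of the peak.
√(4πDt) = 3.346 m, giving peak height M/(n_e·A·√(4πDt)) = 12/(0.36 × 5.2 × 3.346) = 1.916 kg/m³.
(x−vt)²/(4Dt) = (1.08)²/(4 × 0.033 × 27) = 0.3273; exp(−0.3273) = 0.7209.
C = 1.916 × 0.7209 = 1.38 kg/m³.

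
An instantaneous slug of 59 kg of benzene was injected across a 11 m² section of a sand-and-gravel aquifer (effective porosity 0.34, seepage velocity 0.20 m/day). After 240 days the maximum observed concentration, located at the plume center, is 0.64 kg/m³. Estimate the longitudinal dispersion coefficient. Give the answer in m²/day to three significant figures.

At the plume center C_max = M/(n_e·A·√(4πDt)), so D = M²/(4πt·(n_e·A·C_max)²).
n_e·A·C_max = 0.34 × 11 × 0.64 = 2.394 kg/m.
D = 59²/(4π × 240 × 2.394²) = 0.201 m²/day.

0.201 m²/day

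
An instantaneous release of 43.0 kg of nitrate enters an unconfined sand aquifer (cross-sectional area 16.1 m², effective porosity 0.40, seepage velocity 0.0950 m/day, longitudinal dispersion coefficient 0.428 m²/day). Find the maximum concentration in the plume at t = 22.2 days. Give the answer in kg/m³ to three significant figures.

0.611 kg/m³

The peak of an instantaneous 1D plume sits at x = vt; there the Gaussian factor is 1 and C_max = M/(n_e·A·√(4πDt)), where n_e·A is the pore area the mass is dissolved in.
√(4πDt) = √(4π × 0.428 × 22.2) = 10.93 m, so C_max = 43.0/(0.40 × 16.1 × 10.93) = 0.611 kg/m³.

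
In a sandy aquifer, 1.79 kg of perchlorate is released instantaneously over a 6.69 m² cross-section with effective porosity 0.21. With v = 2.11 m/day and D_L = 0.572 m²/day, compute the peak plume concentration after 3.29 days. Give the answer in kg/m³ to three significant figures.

The peak of an instantaneous 1D plume sits at x = vt; there the Gaussian factor is 1 and C_max = M/(n_e·A·√(4πDt)), where n_e·A is the pore area the mass is dissolved in.
√(4πDt) = √(4π × 0.572 × 3.29) = 4.863 m, so C_max = 1.79/(0.21 × 6.69 × 4.863) = 0.262 kg/m³.

0.262 kg/m³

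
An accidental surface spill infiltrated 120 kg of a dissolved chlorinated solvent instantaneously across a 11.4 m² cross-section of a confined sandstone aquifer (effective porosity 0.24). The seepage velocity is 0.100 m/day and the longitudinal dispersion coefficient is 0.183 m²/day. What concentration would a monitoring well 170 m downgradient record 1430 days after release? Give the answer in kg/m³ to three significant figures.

For an instantaneous plane source, C(x,t) = M/(n_e·A·√(4πDt)) · exp(−(x−vt)²/(4Dt)), with n_e·A the pore (flow) area.
Plume center vt = 0.100 × 1430 = 143 m, so the well at 170 m is 27 m downgradient of the peak.
√(4πDt) = 57.35 m, giving peak height M/(n_e·A·√(4πDt)) = 120/(0.24 × 11.4 × 57.35) = 0.7648 kg/m³.
(x−vt)²/(4Dt) = (27)²/(4 × 0.183 × 1430) = 0.6964; exp(−0.6964) = 0.4984.
C = 0.7648 × 0.4984 = 0.381 kg/m³.

0.381 kg/m³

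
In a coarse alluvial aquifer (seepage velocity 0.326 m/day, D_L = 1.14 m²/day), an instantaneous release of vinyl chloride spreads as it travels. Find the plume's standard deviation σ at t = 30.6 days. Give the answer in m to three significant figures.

8.35 m

Dispersive spreading gives a Gaussian with σ² = 2Dt; advection only shifts the center.
σ = √(2 × 1.14 × 30.6) = 8.35 m.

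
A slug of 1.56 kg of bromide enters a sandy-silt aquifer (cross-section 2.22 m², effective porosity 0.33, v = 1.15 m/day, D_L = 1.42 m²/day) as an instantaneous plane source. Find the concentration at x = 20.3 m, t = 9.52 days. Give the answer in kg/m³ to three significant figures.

For an instantaneous plane source, C(x,t) = M/(n_e·A·√(4πDt)) · exp(−(x−vt)²/(4Dt)), with n_e·A the pore (flow) area.
Plume center vt = 1.15 × 9.52 = 10.948 m, so the well at 20.3 m is 9.352 m downgradient of the peak.
√(4πDt) = 13.03 m, giving peak height M/(n_e·A·√(4πDt)) = 1.56/(0.33 × 2.22 × 13.03) = 0.1634 kg/m³.
(x−vt)²/(4Dt) = (9.352)²/(4 × 1.42 × 9.52) = 1.617; exp(−1.617) = 0.1985.
C = 0.1634 × 0.1985 = 0.0324 kg/m³.

0.0324 kg/m³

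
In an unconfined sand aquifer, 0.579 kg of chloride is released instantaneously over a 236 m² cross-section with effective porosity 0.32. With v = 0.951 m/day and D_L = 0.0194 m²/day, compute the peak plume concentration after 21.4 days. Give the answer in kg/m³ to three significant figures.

The peak of an instantaneous 1D plume sits at x = vt; there the Gaussian factor is 1 and C_max = M/(n_e·A·√(4πDt)), where n_e·A is the pore area the mass is dissolved in.
√(4πDt) = √(4π × 0.0194 × 21.4) = 2.284 m, so C_max = 0.579/(0.32 × 236 × 2.284) = 0.00336 kg/m³.

0.00336 kg/m³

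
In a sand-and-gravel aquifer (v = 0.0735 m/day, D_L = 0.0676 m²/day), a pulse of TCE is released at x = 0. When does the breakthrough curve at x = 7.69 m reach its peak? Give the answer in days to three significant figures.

92.9 days

For the 1D instantaneous-source solution, setting ∂C/∂t = 0 at fixed x gives v²t² + 2Dt − x² = 0, so t = (√(D² + v²x²) − D)/v².
√(D² + v²x²) = √(0.0676² + 0.0735² × 7.69²) = 0.5692; v² = 0.00540225.
t = (0.5692 − 0.0676)/0.00540225 = 92.9 days (vs. the pure-advection estimate x/v = 105 d).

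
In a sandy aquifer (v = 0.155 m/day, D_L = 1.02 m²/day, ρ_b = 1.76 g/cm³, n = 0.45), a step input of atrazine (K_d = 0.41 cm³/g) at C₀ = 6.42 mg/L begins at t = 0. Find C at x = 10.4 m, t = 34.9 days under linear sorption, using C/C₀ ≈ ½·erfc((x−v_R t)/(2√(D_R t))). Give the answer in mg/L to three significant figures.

Retardation factor R = 1 + ρ_b·K_d/n = 1 + 1.76 × 0.41/0.45 = 2.604.
Sorption retards both mechanisms: v_R = v/R = 0.05952 m/day, D_R = D/R = 0.3917 m²/day.
v_R·t = 0.05952 × 34.9 = 2.077248 m; 2√(D_R t) = 7.395 m; argument = (10.4 − 2.077248)/7.395 = 1.125.
C = C₀ × ½·erfc(1.125) = 6.42 × 0.05581 = 0.358 mg/L.

0.358 mg/L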